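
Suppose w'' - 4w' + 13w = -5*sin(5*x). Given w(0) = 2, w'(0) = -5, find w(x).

w = -25*cos(5*x)/136 + 15*sin(5*x)/136 - 1349*exp(2*x)*sin(3*x)/408 + 297*cos(3*x)*exp(2*x)/136

Characteristic equation r² - 4r + 13 = 0 has discriminant (-4)² - 4·(13) = -36 < 0, so r = 2 ± 3i.
Hence w_h = C1*cos(3*x)*exp(2*x) + C2*exp(2*x)*sin(3*x).
Try w_p = A*cos(5*x) + B*sin(5*x). Substituting and equating the coefficients of cos(5x) and sin(5x) gives A = -25/136, B = 15/136, so w_p = -25*cos(5*x)/136 + 15*sin(5*x)/136.
General solution: w = -25*cos(5*x)/136 + 15*sin(5*x)/136 + C1*cos(3*x)*exp(2*x) + C2*exp(2*x)*sin(3*x).
Apply the initial conditions: w(0) = -25/136 + C1 = 2 and w'(0) = 75/136 + 2*C1 + 3*C2 = -5. Solving gives C1 = 297/136, C2 = -1349/408.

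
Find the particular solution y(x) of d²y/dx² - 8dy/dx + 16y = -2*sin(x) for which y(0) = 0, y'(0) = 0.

Characteristic equation r² - 8r + 16 = 0 has discriminant (-8)² - 4·(16) = 0, so r = 4 is a repeated root.
Hence y_h = (C1 + C2*x)*exp(4*x).
Try y_p = A*cos(x) + B*sin(x). Substituting and equating the coefficients of cos(x) and sin(x) gives A = -16/289, B = -30/289, so y_p = -30*sin(x)/289 - 16*cos(x)/289.
General solution: y = -30*sin(x)/289 - 16*cos(x)/289 + C1*exp(4*x) + C2*x*exp(4*x).
Apply the initial conditions: y(0) = -16/289 + C1 = 0 and y'(0) = -30/289 + C2 + 4*C1 = 0. Solving gives C1 = 16/289, C2 = -2/17.

y = -30*sin(x)/289 - 16*cos(x)/289 + 16*exp(4*x)/289 - 2*x*exp(4*x)/17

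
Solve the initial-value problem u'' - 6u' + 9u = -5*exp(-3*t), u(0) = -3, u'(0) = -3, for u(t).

Characteristic equation r² - 6r + 9 = 0 has discriminant (-6)² - 4·(9) = 0, so r = 3 is a repeated root.
Hence u_h = (C1 + C2*t)*exp(3*t).
Try u_p = A*exp(-3*t). Substituting into the equation and dividing by exp(-3*t) gives A = -5/36, so u_p = -5*exp(-3*t)/36.
General solution: u = -5*exp(-3*t)/36 + C1*exp(3*t) + C2*t*exp(3*t).
Apply the initial conditions: u(0) = -5/36 + C1 = -3 and u'(0) = 5/12 + C2 + 3*C1 = -3. Solving gives C1 = -103/36, C2 = 31/6.

u = -103*exp(3*t)/36 - 5*exp(-3*t)/36 + 31*t*exp(3*t)/6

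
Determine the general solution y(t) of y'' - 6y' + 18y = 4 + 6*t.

Characteristic equation r² - 6r + 18 = 0 has discriminant (-6)² - 4·(18) = -36 < 0, so r = 3 ± 3i.
Hence y_h = C1*cos(3*t)*exp(3*t) + C2*exp(3*t)*sin(3*t).
For the particular solution try y_p = A0 + A1*t. Substituting and matching coefficients of each power of t gives A0 = 1/3, A1 = 1/3, so y_p = 1/3 + t/3.

y = 1/3 + t/3 + C1*cos(3*t)*exp(3*t) + C2*exp(3*t)*sin(3*t)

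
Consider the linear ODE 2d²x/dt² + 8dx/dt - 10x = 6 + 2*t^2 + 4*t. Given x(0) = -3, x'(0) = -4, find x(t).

Divide through by 2: x'' + 4x' - 5x = 3 + t^2 + 2*t.
Characteristic equation r² + 4r - 5 = 0 factors as (r - 1)(r + 5) = 0, so r = 1, -5.
Hence x_h = C1*exp(t) + C2*exp(-5*t).
For the particular solution try x_p = A0 + A1*t + A2*t^2. Substituting and matching coefficients of each power of t gives A0 = -157/125, A1 = -18/25, A2 = -1/5, so x_p = -157/125 - 18*t/25 - t^2/5.
General solution: x = -157/125 - 18*t/25 - t^2/5 + C1*exp(t) + C2*exp(-5*t).
Apply the initial conditions: x(0) = -157/125 + C1 + C2 = -3 and x'(0) = -18/25 + C1 - 5*C2 = -4. Solving gives C1 = -2, C2 = 32/125.

x = -157/125 - 2*exp(t) - 18*t/25 - t**2/5 + 32*exp(-5*t)/125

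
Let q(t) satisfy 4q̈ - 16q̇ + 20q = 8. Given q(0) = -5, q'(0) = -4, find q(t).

q = 2/5 - 27*cos(t)*exp(2*t)/5 + 34*exp(2*t)*sin(t)/5

Divide through by 4: q'' - 4q' + 5q = 2.
Characteristic equation r² - 4r + 5 = 0 has discriminant (-4)² - 4·(5) = -4 < 0, so r = 2 ± i.
Hence q_h = C1*cos(t)*exp(2*t) + C2*exp(2*t)*sin(t).
For the particular solution try q_p = A0. Substituting and matching coefficients of each power of t gives A0 = 2/5, so q_p = 2/5.
General solution: q = 2/5 + C1*cos(t)*exp(2*t) + C2*exp(2*t)*sin(t).
Apply the initial conditions: q(0) = 2/5 + C1 = -5 and q'(0) = C2 + 2*C1 = -4. Solving gives C1 = -27/5, C2 = 34/5.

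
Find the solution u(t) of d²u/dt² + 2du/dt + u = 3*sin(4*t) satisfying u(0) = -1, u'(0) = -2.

u = -265*exp(-t)/289 - 45*sin(4*t)/289 - 24*cos(4*t)/289 - 39*t*exp(-t)/17

Characteristic equation r² + 2r + 1 = 0 has discriminant (2)² - 4·(1) = 0, so r = -1 is a repeated root.
Hence u_h = (C1 + C2*t)*exp(-t).
Try u_p = A*cos(4*t) + B*sin(4*t). Substituting and equating the coefficients of cos(4t) and sin(4t) gives A = -24/289, B = -45/289, so u_p = -45*sin(4*t)/289 - 24*cos(4*t)/289.
General solution: u = -45*sin(4*t)/289 - 24*cos(4*t)/289 + C1*exp(-t) + C2*t*exp(-t).
Apply the initial conditions: u(0) = -24/289 + C1 = -1 and u'(0) = -180/289 + C2 - C1 = -2. Solving gives C1 = -265/289, C2 = -39/17.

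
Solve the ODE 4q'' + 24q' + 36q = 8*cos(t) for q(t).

Divide through by 4: q'' + 6q' + 9q = 2*cos(t).
Characteristic equation r² + 6r + 9 = 0 has discriminant (6)² - 4·(9) = 0, so r = -3 is a repeated root.
Hence q_h = (C1 + C2*t)*exp(-3*t).
Try q_p = A*cos(t) + B*sin(t). Substituting and equating the coefficients of cos(t) and sin(t) gives A = 4/25, B = 3/25, so q_p = 3*sin(t)/25 + 4*cos(t)/25.

q = 3*sin(t)/25 + 4*cos(t)/25 + C1*exp(-3*t) + C2*t*exp(-3*t)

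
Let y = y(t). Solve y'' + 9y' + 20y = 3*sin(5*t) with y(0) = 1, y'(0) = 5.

Characteristic equation r² + 9r + 20 = 0 factors as (r + 5)(r + 4) = 0, so r = -5, -4.
Hence y_h = C1*exp(-5*t) + C2*exp(-4*t).
Try y_p = A*cos(5*t) + B*sin(5*t). Substituting and equating the coefficients of cos(5t) and sin(5t) gives A = -27/410, B = -3/410, so y_p = -27*cos(5*t)/410 - 3*sin(5*t)/410.
General solution: y = -27*cos(5*t)/410 - 3*sin(5*t)/410 + C1*exp(-5*t) + C2*exp(-4*t).
Apply the initial conditions: y(0) = -27/410 + C1 + C2 = 1 and y'(0) = -3/82 - 5*C1 - 4*C2 = 5. Solving gives C1 = -93/10, C2 = 425/41.

y = -93*exp(-5*t)/10 - 27*cos(5*t)/410 - 3*sin(5*t)/410 + 425*exp(-4*t)/41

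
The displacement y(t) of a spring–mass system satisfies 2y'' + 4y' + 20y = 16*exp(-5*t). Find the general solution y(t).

Divide through by 2: y'' + 2y' + 10y = 8*exp(-5*t).
Characteristic equation r² + 2r + 10 = 0 has discriminant (2)² - 4·(10) = -36 < 0, so r = -1 ± 3i.
Hence y_h = C1*cos(3*t)*exp(-t) + C2*exp(-t)*sin(3*t).
Try y_p = A*exp(-5*t). Substituting into the equation and dividing by exp(-5*t) gives A = 8/25, so y_p = 8*exp(-5*t)/25.

y = 8*exp(-5*t)/25 + C1*cos(3*t)*exp(-t) + C2*exp(-t)*sin(3*t)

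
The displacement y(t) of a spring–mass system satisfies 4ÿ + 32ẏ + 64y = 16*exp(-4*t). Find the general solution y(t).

y = C1*exp(-4*t) + 2*t**2*exp(-4*t) + C2*t*exp(-4*t)

Divide through by 4: y'' + 8y' + 16y = 4*exp(-4*t).
Characteristic equation r² + 8r + 16 = 0 has discriminant (8)² - 4·(16) = 0, so r = -4 is a repeated root.
Hence y_h = (C1 + C2*t)*exp(-4*t).
Since exp(-4*t) solves the homogeneous equation (r = -4 is a root of multiplicity 2), multiply the trial by t^2. Try y_p = A*t^2*exp(-4*t). Substituting into the equation and dividing by exp(-4*t) gives A = 2, so y_p = 2*t^2*exp(-4*t).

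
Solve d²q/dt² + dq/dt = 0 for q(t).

Characteristic equation r² + r = 0 factors as (r + 1)r = 0, so r = -1, 0.
Hence q_h = C1*exp(-t) + C2.

q = C2 + C1*exp(-t)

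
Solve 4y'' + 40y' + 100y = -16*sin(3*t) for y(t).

y = -16*sin(3*t)/289 + 30*cos(3*t)/289 + C1*exp(-5*t) + C2*t*exp(-5*t)

Divide through by 4: y'' + 10y' + 25y = -4*sin(3*t).
Characteristic equation r² + 10r + 25 = 0 has discriminant (10)² - 4·(25) = 0, so r = -5 is a repeated root.
Hence y_h = (C1 + C2*t)*exp(-5*t).
Try y_p = A*cos(3*t) + B*sin(3*t). Substituting and equating the coefficients of cos(3t) and sin(3t) gives A = 30/289, B = -16/289, so y_p = -16*sin(3*t)/289 + 30*cos(3*t)/289.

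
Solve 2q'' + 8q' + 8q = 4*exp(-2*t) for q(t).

q = C1*exp(-2*t) + t**2*exp(-2*t) + C2*t*exp(-2*t)

Divide through by 2: q'' + 4q' + 4q = 2*exp(-2*t).
Characteristic equation r² + 4r + 4 = 0 has discriminant (4)² - 4·(4) = 0, so r = -2 is a repeated root.
Hence q_h = (C1 + C2*t)*exp(-2*t).
Since exp(-2*t) solves the homogeneous equation (r = -2 is a root of multiplicity 2), multiply the trial by t^2. Try q_p = A*t^2*exp(-2*t). Substituting into the equation and dividing by exp(-2*t) gives A = 1, so q_p = t^2*exp(-2*t).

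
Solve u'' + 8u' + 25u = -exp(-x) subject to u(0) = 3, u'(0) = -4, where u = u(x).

u = -exp(-x)/18 + 49*exp(-4*x)*sin(3*x)/18 + 55*cos(3*x)*exp(-4*x)/18

Characteristic equation r² + 8r + 25 = 0 has discriminant (8)² - 4·(25) = -36 < 0, so r = -4 ± 3i.
Hence u_h = C1*cos(3*x)*exp(-4*x) + C2*exp(-4*x)*sin(3*x).
Try u_p = A*exp(-x). Substituting into the equation and dividing by exp(-x) gives A = -1/18, so u_p = -exp(-x)/18.
General solution: u = -exp(-x)/18 + C1*cos(3*x)*exp(-4*x) + C2*exp(-4*x)*sin(3*x).
Apply the initial conditions: u(0) = -1/18 + C1 = 3 and u'(0) = 1/18 - 4*C1 + 3*C2 = -4. Solving gives C1 = 55/18, C2 = 49/18.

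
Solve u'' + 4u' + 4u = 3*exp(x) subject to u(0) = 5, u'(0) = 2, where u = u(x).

Characteristic equation r² + 4r + 4 = 0 has discriminant (4)² - 4·(4) = 0, so r = -2 is a repeated root.
Hence u_h = (C1 + C2*x)*exp(-2*x).
Try u_p = A*exp(x). Substituting into the equation and dividing by exp(x) gives A = 1/3, so u_p = exp(x)/3.
General solution: u = exp(x)/3 + C1*exp(-2*x) + C2*x*exp(-2*x).
Apply the initial conditions: u(0) = 1/3 + C1 = 5 and u'(0) = 1/3 + C2 - 2*C1 = 2. Solving gives C1 = 14/3, C2 = 11.

u = exp(x)/3 + 14*exp(-2*x)/3 + 11*x*exp(-2*x)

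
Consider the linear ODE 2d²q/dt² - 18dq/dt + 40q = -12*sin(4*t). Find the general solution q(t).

q = -27*cos(4*t)/164 - 3*sin(4*t)/164 + C1*exp(5*t) + C2*exp(4*t)

Divide through by 2: q'' - 9q' + 20q = -6*sin(4*t).
Characteristic equation r² - 9r + 20 = 0 factors as (r - 5)(r - 4) = 0, so r = 5, 4.
Hence q_h = C1*exp(5*t) + C2*exp(4*t).
Try q_p = A*cos(4*t) + B*sin(4*t). Substituting and equating the coefficients of cos(4t) and sin(4t) gives A = -27/164, B = -3/164, so q_p = -27*cos(4*t)/164 - 3*sin(4*t)/164.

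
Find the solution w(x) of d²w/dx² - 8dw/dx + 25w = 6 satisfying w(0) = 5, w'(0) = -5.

Characteristic equation r² - 8r + 25 = 0 has discriminant (-8)² - 4·(25) = -36 < 0, so r = 4 ± 3i.
Hence w_h = C1*cos(3*x)*exp(4*x) + C2*exp(4*x)*sin(3*x).
For the particular solution try w_p = A0. Substituting and matching coefficients of each power of x gives A0 = 6/25, so w_p = 6/25.
General solution: w = 6/25 + C1*cos(3*x)*exp(4*x) + C2*exp(4*x)*sin(3*x).
Apply the initial conditions: w(0) = 6/25 + C1 = 5 and w'(0) = 3*C2 + 4*C1 = -5. Solving gives C1 = 119/25, C2 = -601/75.

w = 6/25 - 601*exp(4*x)*sin(3*x)/75 + 119*cos(3*x)*exp(4*x)/25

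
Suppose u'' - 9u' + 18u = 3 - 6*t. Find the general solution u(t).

Characteristic equation r² - 9r + 18 = 0 factors as (r - 3)(r - 6) = 0, so r = 3, 6.
Hence u_h = C1*exp(3*t) + C2*exp(6*t).
For the particular solution try u_p = A0 + A1*t. Substituting and matching coefficients of each power of t gives A0 = 0, A1 = -1/3, so u_p = -t/3.

u = -t/3 + C1*exp(3*t) + C2*exp(6*t)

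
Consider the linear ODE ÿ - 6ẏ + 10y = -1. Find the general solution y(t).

y = -1/10 + C1*cos(t)*exp(3*t) + C2*exp(3*t)*sin(t)

Characteristic equation r² - 6r + 10 = 0 has discriminant (-6)² - 4·(10) = -4 < 0, so r = 3 ± i.
Hence y_h = C1*cos(t)*exp(3*t) + C2*exp(3*t)*sin(t).
For the particular solution try y_p = A0. Substituting and matching coefficients of each power of t gives A0 = -1/10, so y_p = -1/10.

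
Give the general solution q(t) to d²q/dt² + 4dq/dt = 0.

Characteristic equation r² + 4r = 0 factors as (r + 4)r = 0, so r = -4, 0.
Hence q_h = C1*exp(-4*t) + C2.

q = C2 + C1*exp(-4*t)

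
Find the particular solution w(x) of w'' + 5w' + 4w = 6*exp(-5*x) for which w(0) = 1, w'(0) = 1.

w = -8*exp(-4*x)/3 + 3*exp(-5*x)/2 + 13*exp(-x)/6

Characteristic equation r² + 5r + 4 = 0 factors as (r + 4)(r + 1) = 0, so r = -4, -1.
Hence w_h = C1*exp(-4*x) + C2*exp(-x).
Try w_p = A*exp(-5*x). Substituting into the equation and dividing by exp(-5*x) gives A = 3/2, so w_p = 3*exp(-5*x)/2.
General solution: w = 3*exp(-5*x)/2 + C1*exp(-4*x) + C2*exp(-x).
Apply the initial conditions: w(0) = 3/2 + C1 + C2 = 1 and w'(0) = -15/2 - C2 - 4*C1 = 1. Solving gives C1 = -8/3, C2 = 13/6.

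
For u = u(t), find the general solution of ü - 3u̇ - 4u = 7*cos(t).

u = -35*cos(t)/34 - 21*sin(t)/34 + C1*exp(4*t) + C2*exp(-t)

Characteristic equation r² - 3r - 4 = 0 factors as (r - 4)(r + 1) = 0, so r = 4, -1.
Hence u_h = C1*exp(4*t) + C2*exp(-t).
Try u_p = A*cos(t) + B*sin(t). Substituting and equating the coefficients of cos(t) and sin(t) gives A = -35/34, B = -21/34, so u_p = -35*cos(t)/34 - 21*sin(t)/34.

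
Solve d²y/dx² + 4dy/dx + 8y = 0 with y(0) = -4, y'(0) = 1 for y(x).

Characteristic equation r² + 4r + 8 = 0 has discriminant (4)² - 4·(8) = -16 < 0, so r = -2 ± 2i.
Hence y_h = C1*cos(2*x)*exp(-2*x) + C2*exp(-2*x)*sin(2*x).
Apply the initial conditions: y(0) = C1 = -4 and y'(0) = -2*C1 + 2*C2 = 1. Solving gives C1 = -4, C2 = -7/2.

y = -4*cos(2*x)*exp(-2*x) - 7*exp(-2*x)*sin(2*x)/2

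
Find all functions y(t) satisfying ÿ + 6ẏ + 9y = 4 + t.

Characteristic equation r² + 6r + 9 = 0 has discriminant (6)² - 4·(9) = 0, so r = -3 is a repeated root.
Hence y_h = (C1 + C2*t)*exp(-3*t).
For the particular solution try y_p = A0 + A1*t. Substituting and matching coefficients of each power of t gives A0 = 10/27, A1 = 1/9, so y_p = 10/27 + t/9.

y = 10/27 + t/9 + C1*exp(-3*t) + C2*t*exp(-3*t)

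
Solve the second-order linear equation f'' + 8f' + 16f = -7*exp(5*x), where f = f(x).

Characteristic equation r² + 8r + 16 = 0 has discriminant (8)² - 4·(16) = 0, so r = -4 is a repeated root.
Hence f_h = (C1 + C2*x)*exp(-4*x).
Try f_p = A*exp(5*x). Substituting into the equation and dividing by exp(5*x) gives A = -7/81, so f_p = -7*exp(5*x)/81.

f = -7*exp(5*x)/81 + C1*exp(-4*x) + C2*x*exp(-4*x)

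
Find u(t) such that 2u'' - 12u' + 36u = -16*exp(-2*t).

Divide through by 2: u'' - 6u' + 18u = -8*exp(-2*t).
Characteristic equation r² - 6r + 18 = 0 has discriminant (-6)² - 4·(18) = -36 < 0, so r = 3 ± 3i.
Hence u_h = C1*cos(3*t)*exp(3*t) + C2*exp(3*t)*sin(3*t).
Try u_p = A*exp(-2*t). Substituting into the equation and dividing by exp(-2*t) gives A = -4/17, so u_p = -4*exp(-2*t)/17.

u = -4*exp(-2*t)/17 + C1*cos(3*t)*exp(3*t) + C2*exp(3*t)*sin(3*t)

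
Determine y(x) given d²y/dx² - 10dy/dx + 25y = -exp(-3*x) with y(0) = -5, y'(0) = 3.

Characteristic equation r² - 10r + 25 = 0 has discriminant (-10)² - 4·(25) = 0, so r = 5 is a repeated root.
Hence y_h = (C1 + C2*x)*exp(5*x).
Try y_p = A*exp(-3*x). Substituting into the equation and dividing by exp(-3*x) gives A = -1/64, so y_p = -exp(-3*x)/64.
General solution: y = -exp(-3*x)/64 + C1*exp(5*x) + C2*x*exp(5*x).
Apply the initial conditions: y(0) = -1/64 + C1 = -5 and y'(0) = 3/64 + C2 + 5*C1 = 3. Solving gives C1 = -319/64, C2 = 223/8.

y = -319*exp(5*x)/64 - exp(-3*x)/64 + 223*x*exp(5*x)/8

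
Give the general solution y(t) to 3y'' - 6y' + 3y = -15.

Divide through by 3: y'' - 2y' + y = -5.
Characteristic equation r² - 2r + 1 = 0 has discriminant (-2)² - 4·(1) = 0, so r = 1 is a repeated root.
Hence y_h = (C1 + C2*t)*exp(t).
For the particular solution try y_p = A0. Substituting and matching coefficients of each power of t gives A0 = -5, so y_p = -5.

y = -5 + C1*exp(t) + C2*t*exp(t)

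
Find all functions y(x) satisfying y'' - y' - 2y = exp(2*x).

y = C1*exp(2*x) + C2*exp(-x) + x*exp(2*x)/3

Characteristic equation r² - r - 2 = 0 factors as (r - 2)(r + 1) = 0, so r = 2, -1.
Hence y_h = C1*exp(2*x) + C2*exp(-x).
Since exp(2*x) solves the homogeneous equation (r = 2 is a root of multiplicity 1), multiply the trial by x. Try y_p = A*x*exp(2*x). Substituting into the equation and dividing by exp(2*x) gives A = 1/3, so y_p = x*exp(2*x)/3.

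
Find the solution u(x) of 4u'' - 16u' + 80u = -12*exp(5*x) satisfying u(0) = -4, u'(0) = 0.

Divide through by 4: u'' - 4u' + 20u = -3*exp(5*x).
Characteristic equation r² - 4r + 20 = 0 has discriminant (-4)² - 4·(20) = -64 < 0, so r = 2 ± 4i.
Hence u_h = C1*cos(4*x)*exp(2*x) + C2*exp(2*x)*sin(4*x).
Try u_p = A*exp(5*x). Substituting into the equation and dividing by exp(5*x) gives A = -3/25, so u_p = -3*exp(5*x)/25.
General solution: u = -3*exp(5*x)/25 + C1*cos(4*x)*exp(2*x) + C2*exp(2*x)*sin(4*x).
Apply the initial conditions: u(0) = -3/25 + C1 = -4 and u'(0) = -3/5 + 2*C1 + 4*C2 = 0. Solving gives C1 = -97/25, C2 = 209/100.

u = -3*exp(5*x)/25 - 97*cos(4*x)*exp(2*x)/25 + 209*exp(2*x)*sin(4*x)/100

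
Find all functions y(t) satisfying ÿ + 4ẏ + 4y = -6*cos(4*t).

y = -6*sin(4*t)/25 + 9*cos(4*t)/50 + C1*exp(-2*t) + C2*t*exp(-2*t)

Characteristic equation r² + 4r + 4 = 0 has discriminant (4)² - 4·(4) = 0, so r = -2 is a repeated root.
Hence y_h = (C1 + C2*t)*exp(-2*t).
Try y_p = A*cos(4*t) + B*sin(4*t). Substituting and equating the coefficients of cos(4t) and sin(4t) gives A = 9/50, B = -6/25, so y_p = -6*sin(4*t)/25 + 9*cos(4*t)/50.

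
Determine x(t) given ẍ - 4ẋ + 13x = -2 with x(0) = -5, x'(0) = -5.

x = -2/13 - 63*cos(3*t)*exp(2*t)/13 + 61*exp(2*t)*sin(3*t)/39

Characteristic equation r² - 4r + 13 = 0 has discriminant (-4)² - 4·(13) = -36 < 0, so r = 2 ± 3i.
Hence x_h = C1*cos(3*t)*exp(2*t) + C2*exp(2*t)*sin(3*t).
For the particular solution try x_p = A0. Substituting and matching coefficients of each power of t gives A0 = -2/13, so x_p = -2/13.
General solution: x = -2/13 + C1*cos(3*t)*exp(2*t) + C2*exp(2*t)*sin(3*t).
Apply the initial conditions: x(0) = -2/13 + C1 = -5 and x'(0) = 2*C1 + 3*C2 = -5. Solving gives C1 = -63/13, C2 = 61/39.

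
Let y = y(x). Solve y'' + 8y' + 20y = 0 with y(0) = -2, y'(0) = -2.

y = -5*exp(-4*x)*sin(2*x) - 2*cos(2*x)*exp(-4*x)

Characteristic equation r² + 8r + 20 = 0 has discriminant (8)² - 4·(20) = -16 < 0, so r = -4 ± 2i.
Hence y_h = C1*cos(2*x)*exp(-4*x) + C2*exp(-4*x)*sin(2*x).
Apply the initial conditions: y(0) = C1 = -2 and y'(0) = -4*C1 + 2*C2 = -2. Solving gives C1 = -2, C2 = -5.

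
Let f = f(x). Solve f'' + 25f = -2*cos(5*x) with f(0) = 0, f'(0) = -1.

Characteristic equation r² + 25 = 0 has discriminant (0)² - 4·(25) = -100 < 0, so r = ± 5i.
Hence f_h = C1*cos(5*x) + C2*sin(5*x).
Since ±5i are characteristic roots, multiply the trial by x. Try f_p = x*(A*cos(5*x) + B*sin(5*x)). Substituting and equating the coefficients of cos(5x) and sin(5x) gives A = 0, B = -1/5, so f_p = -x*sin(5*x)/5.
General solution: f = C1*cos(5*x) + C2*sin(5*x) - x*sin(5*x)/5.
Apply the initial conditions: f(0) = C1 = 0 and f'(0) = 5*C2 = -1. Solving gives C1 = 0, C2 = -1/5.

f = -sin(5*x)/5 - x*sin(5*x)/5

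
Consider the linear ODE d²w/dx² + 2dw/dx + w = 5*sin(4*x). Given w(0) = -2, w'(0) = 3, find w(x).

Characteristic equation r² + 2r + 1 = 0 has discriminant (2)² - 4·(1) = 0, so r = -1 is a repeated root.
Hence w_h = (C1 + C2*x)*exp(-x).
Try w_p = A*cos(4*x) + B*sin(4*x). Substituting and equating the coefficients of cos(4x) and sin(4x) gives A = -40/289, B = -75/289, so w_p = -75*sin(4*x)/289 - 40*cos(4*x)/289.
General solution: w = -75*sin(4*x)/289 - 40*cos(4*x)/289 + C1*exp(-x) + C2*x*exp(-x).
Apply the initial conditions: w(0) = -40/289 + C1 = -2 and w'(0) = -300/289 + C2 - C1 = 3. Solving gives C1 = -538/289, C2 = 37/17.

w = -538*exp(-x)/289 - 75*sin(4*x)/289 - 40*cos(4*x)/289 + 37*x*exp(-x)/17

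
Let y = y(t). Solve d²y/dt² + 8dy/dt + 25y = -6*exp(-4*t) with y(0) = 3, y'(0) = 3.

y = -2*exp(-4*t)/3 + 5*exp(-4*t)*sin(3*t) + 11*cos(3*t)*exp(-4*t)/3

Characteristic equation r² + 8r + 25 = 0 has discriminant (8)² - 4·(25) = -36 < 0, so r = -4 ± 3i.
Hence y_h = C1*cos(3*t)*exp(-4*t) + C2*exp(-4*t)*sin(3*t).
Try y_p = A*exp(-4*t). Substituting into the equation and dividing by exp(-4*t) gives A = -2/3, so y_p = -2*exp(-4*t)/3.
General solution: y = -2*exp(-4*t)/3 + C1*cos(3*t)*exp(-4*t) + C2*exp(-4*t)*sin(3*t).
Apply the initial conditions: y(0) = -2/3 + C1 = 3 and y'(0) = 8/3 - 4*C1 + 3*C2 = 3. Solving gives C1 = 11/3, C2 = 5.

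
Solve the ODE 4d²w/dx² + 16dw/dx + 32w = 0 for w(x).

Divide through by 4: w'' + 4w' + 8w = 0.
Characteristic equation r² + 4r + 8 = 0 has discriminant (4)² - 4·(8) = -16 < 0, so r = -2 ± 2i.
Hence w_h = C1*cos(2*x)*exp(-2*x) + C2*exp(-2*x)*sin(2*x).

w = C1*cos(2*x)*exp(-2*x) + C2*exp(-2*x)*sin(2*x)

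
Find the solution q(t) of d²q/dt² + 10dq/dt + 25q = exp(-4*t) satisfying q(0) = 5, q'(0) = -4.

q = 4*exp(-5*t) + 20*t*exp(-5*t) + exp(-4*t)

Characteristic equation r² + 10r + 25 = 0 has discriminant (10)² - 4·(25) = 0, so r = -5 is a repeated root.
Hence q_h = (C1 + C2*t)*exp(-5*t).
Try q_p = A*exp(-4*t). Substituting into the equation and dividing by exp(-4*t) gives A = 1, so q_p = exp(-4*t).
General solution: q = C1*exp(-5*t) + C2*t*exp(-5*t) + exp(-4*t).
Apply the initial conditions: q(0) = 1 + C1 = 5 and q'(0) = -4 + C2 - 5*C1 = -4. Solving gives C1 = 4, C2 = 20.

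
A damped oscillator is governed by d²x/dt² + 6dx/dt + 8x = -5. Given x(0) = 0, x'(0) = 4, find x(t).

Characteristic equation r² + 6r + 8 = 0 factors as (r + 4)(r + 2) = 0, so r = -4, -2.
Hence x_h = C1*exp(-4*t) + C2*exp(-2*t).
For the particular solution try x_p = A0. Substituting and matching coefficients of each power of t gives A0 = -5/8, so x_p = -5/8.
General solution: x = -5/8 + C1*exp(-4*t) + C2*exp(-2*t).
Apply the initial conditions: x(0) = -5/8 + C1 + C2 = 0 and x'(0) = -4*C1 - 2*C2 = 4. Solving gives C1 = -21/8, C2 = 13/4.

x = -5/8 - 21*exp(-4*t)/8 + 13*exp(-2*t)/4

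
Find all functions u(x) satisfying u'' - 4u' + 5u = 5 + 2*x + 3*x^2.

Characteristic equation r² - 4r + 5 = 0 has discriminant (-4)² - 4·(5) = -4 < 0, so r = 2 ± i.
Hence u_h = C1*cos(x)*exp(2*x) + C2*exp(2*x)*sin(x).
For the particular solution try u_p = A0 + A1*x + A2*x^2. Substituting and matching coefficients of each power of x gives A0 = 231/125, A1 = 34/25, A2 = 3/5, so u_p = 231/125 + 3*x^2/5 + 34*x/25.

u = 231/125 + 3*x**2/5 + 34*x/25 + C1*cos(x)*exp(2*x) + C2*exp(2*x)*sin(x)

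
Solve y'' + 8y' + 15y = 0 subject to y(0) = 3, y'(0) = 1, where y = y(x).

y = -5*exp(-5*x) + 8*exp(-3*x)

Characteristic equation r² + 8r + 15 = 0 factors as (r + 3)(r + 5) = 0, so r = -3, -5.
Hence y_h = C1*exp(-3*x) + C2*exp(-5*x).
Apply the initial conditions: y(0) = C1 + C2 = 3 and y'(0) = -5*C2 - 3*C1 = 1. Solving gives C1 = 8, C2 = -5.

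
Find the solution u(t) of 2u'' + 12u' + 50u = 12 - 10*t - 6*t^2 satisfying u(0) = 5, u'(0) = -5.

Divide through by 2: u'' + 6u' + 25u = 6 - 5*t - 3*t^2.
Characteristic equation r² + 6r + 25 = 0 has discriminant (6)² - 4·(25) = -64 < 0, so r = -3 ± 4i.
Hence u_h = C1*cos(4*t)*exp(-3*t) + C2*exp(-3*t)*sin(4*t).
For the particular solution try u_p = A0 + A1*t + A2*t^2. Substituting and matching coefficients of each power of t gives A0 = 4434/15625, A1 = -89/625, A2 = -3/25, so u_p = 4434/15625 - 89*t/625 - 3*t^2/25.
General solution: u = 4434/15625 - 89*t/625 - 3*t^2/25 + C1*cos(4*t)*exp(-3*t) + C2*exp(-3*t)*sin(4*t).
Apply the initial conditions: u(0) = 4434/15625 + C1 = 5 and u'(0) = -89/625 - 3*C1 + 4*C2 = -5. Solving gives C1 = 73691/15625, C2 = 145173/62500.

u = 4434/15625 - 89*t/625 - 3*t**2/25 + 73691*cos(4*t)*exp(-3*t)/15625 + 145173*exp(-3*t)*sin(4*t)/62500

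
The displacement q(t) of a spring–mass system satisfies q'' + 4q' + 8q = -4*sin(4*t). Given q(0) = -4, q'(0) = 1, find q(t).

q = cos(4*t)/5 + sin(4*t)/10 - 39*exp(-2*t)*sin(2*t)/10 - 21*cos(2*t)*exp(-2*t)/5

Characteristic equation r² + 4r + 8 = 0 has discriminant (4)² - 4·(8) = -16 < 0, so r = -2 ± 2i.
Hence q_h = C1*cos(2*t)*exp(-2*t) + C2*exp(-2*t)*sin(2*t).
Try q_p = A*cos(4*t) + B*sin(4*t). Substituting and equating the coefficients of cos(4t) and sin(4t) gives A = 1/5, B = 1/10, so q_p = cos(4*t)/5 + sin(4*t)/10.
General solution: q = cos(4*t)/5 + sin(4*t)/10 + C1*cos(2*t)*exp(-2*t) + C2*exp(-2*t)*sin(2*t).
Apply the initial conditions: q(0) = 1/5 + C1 = -4 and q'(0) = 2/5 - 2*C1 + 2*C2 = 1. Solving gives C1 = -21/5, C2 = -39/10.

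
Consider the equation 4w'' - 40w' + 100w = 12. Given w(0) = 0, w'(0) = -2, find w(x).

Divide through by 4: w'' - 10w' + 25w = 3.
Characteristic equation r² - 10r + 25 = 0 has discriminant (-10)² - 4·(25) = 0, so r = 5 is a repeated root.
Hence w_h = (C1 + C2*x)*exp(5*x).
For the particular solution try w_p = A0. Substituting and matching coefficients of each power of x gives A0 = 3/25, so w_p = 3/25.
General solution: w = 3/25 + C1*exp(5*x) + C2*x*exp(5*x).
Apply the initial conditions: w(0) = 3/25 + C1 = 0 and w'(0) = C2 + 5*C1 = -2. Solving gives C1 = -3/25, C2 = -7/5.

w = 3/25 - 3*exp(5*x)/25 - 7*x*exp(5*x)/5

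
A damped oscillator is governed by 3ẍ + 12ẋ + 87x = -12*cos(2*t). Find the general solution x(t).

Divide through by 3: x'' + 4x' + 29x = -4*cos(2*t).
Characteristic equation r² + 4r + 29 = 0 has discriminant (4)² - 4·(29) = -100 < 0, so r = -2 ± 5i.
Hence x_h = C1*cos(5*t)*exp(-2*t) + C2*exp(-2*t)*sin(5*t).
Try x_p = A*cos(2*t) + B*sin(2*t). Substituting and equating the coefficients of cos(2t) and sin(2t) gives A = -100/689, B = -32/689, so x_p = -100*cos(2*t)/689 - 32*sin(2*t)/689.

x = -100*cos(2*t)/689 - 32*sin(2*t)/689 + C1*cos(5*t)*exp(-2*t) + C2*exp(-2*t)*sin(5*t)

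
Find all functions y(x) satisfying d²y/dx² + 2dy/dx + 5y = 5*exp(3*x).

Characteristic equation r² + 2r + 5 = 0 has discriminant (2)² - 4·(5) = -16 < 0, so r = -1 ± 2i.
Hence y_h = C1*cos(2*x)*exp(-x) + C2*exp(-x)*sin(2*x).
Try y_p = A*exp(3*x). Substituting into the equation and dividing by exp(3*x) gives A = 1/4, so y_p = exp(3*x)/4.

y = exp(3*x)/4 + C1*cos(2*x)*exp(-x) + C2*exp(-x)*sin(2*x)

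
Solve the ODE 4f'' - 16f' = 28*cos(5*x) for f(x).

f = C2 - 28*sin(5*x)/205 - 7*cos(5*x)/41 + C1*exp(4*x)

Divide through by 4: f'' - 4f' = 7*cos(5*x).
Characteristic equation r² - 4r = 0 factors as (r - 4)r = 0, so r = 4, 0.
Hence f_h = C1*exp(4*x) + C2.
Try f_p = A*cos(5*x) + B*sin(5*x). Substituting and equating the coefficients of cos(5x) and sin(5x) gives A = -7/41, B = -28/205, so f_p = -28*sin(5*x)/205 - 7*cos(5*x)/41.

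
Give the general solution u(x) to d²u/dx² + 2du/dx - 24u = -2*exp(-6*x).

Characteristic equation r² + 2r - 24 = 0 factors as (r - 4)(r + 6) = 0, so r = 4, -6.
Hence u_h = C1*exp(4*x) + C2*exp(-6*x).
Since exp(-6*x) solves the homogeneous equation (r = -6 is a root of multiplicity 1), multiply the trial by x. Try u_p = A*x*exp(-6*x). Substituting into the equation and dividing by exp(-6*x) gives A = 1/5, so u_p = x*exp(-6*x)/5.

u = C1*exp(4*x) + C2*exp(-6*x) + x*exp(-6*x)/5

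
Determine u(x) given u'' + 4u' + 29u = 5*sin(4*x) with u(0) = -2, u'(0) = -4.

Characteristic equation r² + 4r + 29 = 0 has discriminant (4)² - 4·(29) = -100 < 0, so r = -2 ± 5i.
Hence u_h = C1*cos(5*x)*exp(-2*x) + C2*exp(-2*x)*sin(5*x).
Try u_p = A*cos(4*x) + B*sin(4*x). Substituting and equating the coefficients of cos(4x) and sin(4x) gives A = -16/85, B = 13/85, so u_p = -16*cos(4*x)/85 + 13*sin(4*x)/85.
General solution: u = -16*cos(4*x)/85 + 13*sin(4*x)/85 + C1*cos(5*x)*exp(-2*x) + C2*exp(-2*x)*sin(5*x).
Apply the initial conditions: u(0) = -16/85 + C1 = -2 and u'(0) = 52/85 - 2*C1 + 5*C2 = -4. Solving gives C1 = -154/85, C2 = -28/17.

u = -16*cos(4*x)/85 + 13*sin(4*x)/85 - 154*cos(5*x)*exp(-2*x)/85 - 28*exp(-2*x)*sin(5*x)/17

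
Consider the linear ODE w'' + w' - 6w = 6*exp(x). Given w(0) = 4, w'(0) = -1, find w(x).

Characteristic equation r² + r - 6 = 0 factors as (r + 3)(r - 2) = 0, so r = -3, 2.
Hence w_h = C1*exp(-3*x) + C2*exp(2*x).
Try w_p = A*exp(x). Substituting into the equation and dividing by exp(x) gives A = -3/2, so w_p = -3*exp(x)/2.
General solution: w = -3*exp(x)/2 + C1*exp(-3*x) + C2*exp(2*x).
Apply the initial conditions: w(0) = -3/2 + C1 + C2 = 4 and w'(0) = -3/2 - 3*C1 + 2*C2 = -1. Solving gives C1 = 21/10, C2 = 17/5.

w = -3*exp(x)/2 + 17*exp(2*x)/5 + 21*exp(-3*x)/10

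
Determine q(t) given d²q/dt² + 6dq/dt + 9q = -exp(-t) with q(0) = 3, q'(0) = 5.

q = -exp(-t)/4 + 13*exp(-3*t)/4 + 29*t*exp(-3*t)/2

Characteristic equation r² + 6r + 9 = 0 has discriminant (6)² - 4·(9) = 0, so r = -3 is a repeated root.
Hence q_h = (C1 + C2*t)*exp(-3*t).
Try q_p = A*exp(-t). Substituting into the equation and dividing by exp(-t) gives A = -1/4, so q_p = -exp(-t)/4.
General solution: q = -exp(-t)/4 + C1*exp(-3*t) + C2*t*exp(-3*t).
Apply the initial conditions: q(0) = -1/4 + C1 = 3 and q'(0) = 1/4 + C2 - 3*C1 = 5. Solving gives C1 = 13/4, C2 = 29/2.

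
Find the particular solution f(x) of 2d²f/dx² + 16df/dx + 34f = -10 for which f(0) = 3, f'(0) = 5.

Divide through by 2: f'' + 8f' + 17f = -5.
Characteristic equation r² + 8r + 17 = 0 has discriminant (8)² - 4·(17) = -4 < 0, so r = -4 ± i.
Hence f_h = C1*cos(x)*exp(-4*x) + C2*exp(-4*x)*sin(x).
For the particular solution try f_p = A0. Substituting and matching coefficients of each power of x gives A0 = -5/17, so f_p = -5/17.
General solution: f = -5/17 + C1*cos(x)*exp(-4*x) + C2*exp(-4*x)*sin(x).
Apply the initial conditions: f(0) = -5/17 + C1 = 3 and f'(0) = C2 - 4*C1 = 5. Solving gives C1 = 56/17, C2 = 309/17.

f = -5/17 + 56*cos(x)*exp(-4*x)/17 + 309*exp(-4*x)*sin(x)/17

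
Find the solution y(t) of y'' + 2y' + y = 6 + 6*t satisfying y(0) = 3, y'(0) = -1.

Characteristic equation r² + 2r + 1 = 0 has discriminant (2)² - 4·(1) = 0, so r = -1 is a repeated root.
Hence y_h = (C1 + C2*t)*exp(-t).
For the particular solution try y_p = A0 + A1*t. Substituting and matching coefficients of each power of t gives A0 = -6, A1 = 6, so y_p = -6 + 6*t.
General solution: y = -6 + 6*t + C1*exp(-t) + C2*t*exp(-t).
Apply the initial conditions: y(0) = -6 + C1 = 3 and y'(0) = 6 + C2 - C1 = -1. Solving gives C1 = 9, C2 = 2.

y = -6 + 6*t + 9*exp(-t) + 2*t*exp(-t)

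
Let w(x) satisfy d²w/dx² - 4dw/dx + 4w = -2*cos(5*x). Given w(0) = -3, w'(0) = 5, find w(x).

w = -2565*exp(2*x)/841 + 40*sin(5*x)/841 + 42*cos(5*x)/841 + 315*x*exp(2*x)/29

Characteristic equation r² - 4r + 4 = 0 has discriminant (-4)² - 4·(4) = 0, so r = 2 is a repeated root.
Hence w_h = (C1 + C2*x)*exp(2*x).
Try w_p = A*cos(5*x) + B*sin(5*x). Substituting and equating the coefficients of cos(5x) and sin(5x) gives A = 42/841, B = 40/841, so w_p = 40*sin(5*x)/841 + 42*cos(5*x)/841.
General solution: w = 40*sin(5*x)/841 + 42*cos(5*x)/841 + C1*exp(2*x) + C2*x*exp(2*x).
Apply the initial conditions: w(0) = 42/841 + C1 = -3 and w'(0) = 200/841 + C2 + 2*C1 = 5. Solving gives C1 = -2565/841, C2 = 315/29.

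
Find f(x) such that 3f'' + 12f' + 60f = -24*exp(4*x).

f = -2*exp(4*x)/13 + C1*cos(4*x)*exp(-2*x) + C2*exp(-2*x)*sin(4*x)

Divide through by 3: f'' + 4f' + 20f = -8*exp(4*x).
Characteristic equation r² + 4r + 20 = 0 has discriminant (4)² - 4·(20) = -64 < 0, so r = -2 ± 4i.
Hence f_h = C1*cos(4*x)*exp(-2*x) + C2*exp(-2*x)*sin(4*x).
Try f_p = A*exp(4*x). Substituting into the equation and dividing by exp(4*x) gives A = -2/13, so f_p = -2*exp(4*x)/13.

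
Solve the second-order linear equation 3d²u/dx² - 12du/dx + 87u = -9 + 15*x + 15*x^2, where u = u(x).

Divide through by 3: u'' - 4u' + 29u = -3 + 5*x + 5*x^2.
Characteristic equation r² - 4r + 29 = 0 has discriminant (-4)² - 4·(29) = -100 < 0, so r = 2 ± 5i.
Hence u_h = C1*cos(5*x)*exp(2*x) + C2*exp(2*x)*sin(5*x).
For the particular solution try u_p = A0 + A1*x + A2*x^2. Substituting and matching coefficients of each power of x gives A0 = -2073/24389, A1 = 185/841, A2 = 5/29, so u_p = -2073/24389 + 5*x^2/29 + 185*x/841.

u = -2073/24389 + 5*x**2/29 + 185*x/841 + C1*cos(5*x)*exp(2*x) + C2*exp(2*x)*sin(5*x)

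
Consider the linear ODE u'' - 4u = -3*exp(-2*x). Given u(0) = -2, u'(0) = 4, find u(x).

Characteristic equation r² - 4 = 0 factors as (r - 2)(r + 2) = 0, so r = 2, -2.
Hence u_h = C1*exp(2*x) + C2*exp(-2*x).
Since exp(-2*x) solves the homogeneous equation (r = -2 is a root of multiplicity 1), multiply the trial by x. Try u_p = A*x*exp(-2*x). Substituting into the equation and dividing by exp(-2*x) gives A = 3/4, so u_p = 3*x*exp(-2*x)/4.
General solution: u = C1*exp(2*x) + C2*exp(-2*x) + 3*x*exp(-2*x)/4.
Apply the initial conditions: u(0) = C1 + C2 = -2 and u'(0) = 3/4 - 2*C2 + 2*C1 = 4. Solving gives C1 = -3/16, C2 = -29/16.

u = -29*exp(-2*x)/16 - 3*exp(2*x)/16 + 3*x*exp(-2*x)/4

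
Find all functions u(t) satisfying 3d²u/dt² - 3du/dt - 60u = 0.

Divide through by 3: u'' - u' - 20u = 0.
Characteristic equation r² - r - 20 = 0 factors as (r + 4)(r - 5) = 0, so r = -4, 5.
Hence u_h = C1*exp(-4*t) + C2*exp(5*t).

u = C1*exp(-4*t) + C2*exp(5*t)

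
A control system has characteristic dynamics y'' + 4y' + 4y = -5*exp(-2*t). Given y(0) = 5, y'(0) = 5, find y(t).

Characteristic equation r² + 4r + 4 = 0 has discriminant (4)² - 4·(4) = 0, so r = -2 is a repeated root.
Hence y_h = (C1 + C2*t)*exp(-2*t).
Since exp(-2*t) solves the homogeneous equation (r = -2 is a root of multiplicity 2), multiply the trial by t^2. Try y_p = A*t^2*exp(-2*t). Substituting into the equation and dividing by exp(-2*t) gives A = -5/2, so y_p = -5*t^2*exp(-2*t)/2.
General solution: y = C1*exp(-2*t) - 5*t^2*exp(-2*t)/2 + C2*t*exp(-2*t).
Apply the initial conditions: y(0) = C1 = 5 and y'(0) = C2 - 2*C1 = 5. Solving gives C1 = 5, C2 = 15.

y = 5*exp(-2*t) + 15*t*exp(-2*t) - 5*t**2*exp(-2*t)/2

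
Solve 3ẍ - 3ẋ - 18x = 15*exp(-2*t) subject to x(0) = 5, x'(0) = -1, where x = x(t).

Divide through by 3: x'' - x' - 6x = 5*exp(-2*t).
Characteristic equation r² - r - 6 = 0 factors as (r + 2)(r - 3) = 0, so r = -2, 3.
Hence x_h = C1*exp(-2*t) + C2*exp(3*t).
Since exp(-2*t) solves the homogeneous equation (r = -2 is a root of multiplicity 1), multiply the trial by t. Try x_p = A*t*exp(-2*t). Substituting into the equation and dividing by exp(-2*t) gives A = -1, so x_p = -t*exp(-2*t).
General solution: x = C1*exp(-2*t) + C2*exp(3*t) - t*exp(-2*t).
Apply the initial conditions: x(0) = C1 + C2 = 5 and x'(0) = -1 - 2*C1 + 3*C2 = -1. Solving gives C1 = 3, C2 = 2.

x = 2*exp(3*t) + 3*exp(-2*t) - t*exp(-2*t)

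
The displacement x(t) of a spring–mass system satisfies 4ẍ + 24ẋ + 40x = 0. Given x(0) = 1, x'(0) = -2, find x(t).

x = cos(t)*exp(-3*t) + exp(-3*t)*sin(t)

Divide through by 4: x'' + 6x' + 10x = 0.
Characteristic equation r² + 6r + 10 = 0 has discriminant (6)² - 4·(10) = -4 < 0, so r = -3 ± i.
Hence x_h = C1*cos(t)*exp(-3*t) + C2*exp(-3*t)*sin(t).
Apply the initial conditions: x(0) = C1 = 1 and x'(0) = C2 - 3*C1 = -2. Solving gives C1 = 1, C2 = 1.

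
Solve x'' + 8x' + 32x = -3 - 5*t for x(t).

Characteristic equation r² + 8r + 32 = 0 has discriminant (8)² - 4·(32) = -64 < 0, so r = -4 ± 4i.
Hence x_h = C1*cos(4*t)*exp(-4*t) + C2*exp(-4*t)*sin(4*t).
For the particular solution try x_p = A0 + A1*t. Substituting and matching coefficients of each power of t gives A0 = -7/128, A1 = -5/32, so x_p = -7/128 - 5*t/32.

x = -7/128 - 5*t/32 + C1*cos(4*t)*exp(-4*t) + C2*exp(-4*t)*sin(4*t)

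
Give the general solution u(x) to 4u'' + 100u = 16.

Divide through by 4: u'' + 25u = 4.
Characteristic equation r² + 25 = 0 has discriminant (0)² - 4·(25) = -100 < 0, so r = ± 5i.
Hence u_h = C1*cos(5*x) + C2*sin(5*x).
For the particular solution try u_p = A0. Substituting and matching coefficients of each power of x gives A0 = 4/25, so u_p = 4/25.

u = 4/25 + C1*cos(5*x) + C2*sin(5*x)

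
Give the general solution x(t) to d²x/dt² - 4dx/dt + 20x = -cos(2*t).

x = -cos(2*t)/20 + sin(2*t)/40 + C1*cos(4*t)*exp(2*t) + C2*exp(2*t)*sin(4*t)

Characteristic equation r² - 4r + 20 = 0 has discriminant (-4)² - 4·(20) = -64 < 0, so r = 2 ± 4i.
Hence x_h = C1*cos(4*t)*exp(2*t) + C2*exp(2*t)*sin(4*t).
Try x_p = A*cos(2*t) + B*sin(2*t). Substituting and equating the coefficients of cos(2t) and sin(2t) gives A = -1/20, B = 1/40, so x_p = -cos(2*t)/20 + sin(2*t)/40.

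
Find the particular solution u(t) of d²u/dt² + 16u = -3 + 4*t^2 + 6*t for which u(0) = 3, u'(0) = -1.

Characteristic equation r² + 16 = 0 has discriminant (0)² - 4·(16) = -64 < 0, so r = ± 4i.
Hence u_h = C1*cos(4*t) + C2*sin(4*t).
For the particular solution try u_p = A0 + A1*t + A2*t^2. Substituting and matching coefficients of each power of t gives A0 = -7/32, A1 = 3/8, A2 = 1/4, so u_p = -7/32 + t^2/4 + 3*t/8.
General solution: u = -7/32 + t^2/4 + 3*t/8 + C1*cos(4*t) + C2*sin(4*t).
Apply the initial conditions: u(0) = -7/32 + C1 = 3 and u'(0) = 3/8 + 4*C2 = -1. Solving gives C1 = 103/32, C2 = -11/32.

u = -7/32 - 11*sin(4*t)/32 + t**2/4 + 3*t/8 + 103*cos(4*t)/32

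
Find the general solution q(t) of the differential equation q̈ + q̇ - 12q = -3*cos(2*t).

Characteristic equation r² + r - 12 = 0 factors as (r - 3)(r + 4) = 0, so r = 3, -4.
Hence q_h = C1*exp(3*t) + C2*exp(-4*t).
Try q_p = A*cos(2*t) + B*sin(2*t). Substituting and equating the coefficients of cos(2t) and sin(2t) gives A = 12/65, B = -3/130, so q_p = -3*sin(2*t)/130 + 12*cos(2*t)/65.

q = -3*sin(2*t)/130 + 12*cos(2*t)/65 + C1*exp(3*t) + C2*exp(-4*t)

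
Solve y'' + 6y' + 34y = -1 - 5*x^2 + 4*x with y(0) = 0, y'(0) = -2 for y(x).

Characteristic equation r² + 6r + 34 = 0 has discriminant (6)² - 4·(34) = -100 < 0, so r = -3 ± 5i.
Hence y_h = C1*cos(5*x)*exp(-3*x) + C2*exp(-3*x)*sin(5*x).
For the particular solution try y_p = A0 + A1*x + A2*x^2. Substituting and matching coefficients of each power of x gives A0 = -249/4913, A1 = 49/289, A2 = -5/34, so y_p = -249/4913 - 5*x^2/34 + 49*x/289.
General solution: y = -249/4913 - 5*x^2/34 + 49*x/289 + C1*cos(5*x)*exp(-3*x) + C2*exp(-3*x)*sin(5*x).
Apply the initial conditions: y(0) = -249/4913 + C1 = 0 and y'(0) = 49/289 - 3*C1 + 5*C2 = -2. Solving gives C1 = 249/4913, C2 = -9912/24565.

y = -249/4913 - 5*x**2/34 + 49*x/289 - 9912*exp(-3*x)*sin(5*x)/24565 + 249*cos(5*x)*exp(-3*x)/4913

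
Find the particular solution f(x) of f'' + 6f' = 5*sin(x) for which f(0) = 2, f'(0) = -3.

Characteristic equation r² + 6r = 0 factors as (r + 6)r = 0, so r = -6, 0.
Hence f_h = C1*exp(-6*x) + C2.
Try f_p = A*cos(x) + B*sin(x). Substituting and equating the coefficients of cos(x) and sin(x) gives A = -30/37, B = -5/37, so f_p = -30*cos(x)/37 - 5*sin(x)/37.
General solution: f = C2 - 30*cos(x)/37 - 5*sin(x)/37 + C1*exp(-6*x).
Apply the initial conditions: f(0) = -30/37 + C1 + C2 = 2 and f'(0) = -5/37 - 6*C1 = -3. Solving gives C1 = 53/111, C2 = 7/3.

f = 7/3 - 30*cos(x)/37 - 5*sin(x)/37 + 53*exp(-6*x)/111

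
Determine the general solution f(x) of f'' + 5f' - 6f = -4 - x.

Characteristic equation r² + 5r - 6 = 0 factors as (r - 1)(r + 6) = 0, so r = 1, -6.
Hence f_h = C1*exp(x) + C2*exp(-6*x).
For the particular solution try f_p = A0 + A1*x. Substituting and matching coefficients of each power of x gives A0 = 29/36, A1 = 1/6, so f_p = 29/36 + x/6.

f = 29/36 + x/6 + C1*exp(x) + C2*exp(-6*x)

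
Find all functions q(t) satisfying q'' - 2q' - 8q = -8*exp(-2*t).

Characteristic equation r² - 2r - 8 = 0 factors as (r + 2)(r - 4) = 0, so r = -2, 4.
Hence q_h = C1*exp(-2*t) + C2*exp(4*t).
Since exp(-2*t) solves the homogeneous equation (r = -2 is a root of multiplicity 1), multiply the trial by t. Try q_p = A*t*exp(-2*t). Substituting into the equation and dividing by exp(-2*t) gives A = 4/3, so q_p = 4*t*exp(-2*t)/3.

q = C1*exp(-2*t) + C2*exp(4*t) + 4*t*exp(-2*t)/3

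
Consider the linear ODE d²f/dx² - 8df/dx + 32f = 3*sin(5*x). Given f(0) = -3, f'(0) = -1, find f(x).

f = 21*sin(5*x)/1649 + 120*cos(5*x)/1649 - 5067*cos(4*x)*exp(4*x)/1649 + 9257*exp(4*x)*sin(4*x)/3298

Characteristic equation r² - 8r + 32 = 0 has discriminant (-8)² - 4·(32) = -64 < 0, so r = 4 ± 4i.
Hence f_h = C1*cos(4*x)*exp(4*x) + C2*exp(4*x)*sin(4*x).
Try f_p = A*cos(5*x) + B*sin(5*x). Substituting and equating the coefficients of cos(5x) and sin(5x) gives A = 120/1649, B = 21/1649, so f_p = 21*sin(5*x)/1649 + 120*cos(5*x)/1649.
General solution: f = 21*sin(5*x)/1649 + 120*cos(5*x)/1649 + C1*cos(4*x)*exp(4*x) + C2*exp(4*x)*sin(4*x).
Apply the initial conditions: f(0) = 120/1649 + C1 = -3 and f'(0) = 105/1649 + 4*C1 + 4*C2 = -1. Solving gives C1 = -5067/1649, C2 = 9257/3298.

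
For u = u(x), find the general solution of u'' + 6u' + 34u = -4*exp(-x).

Characteristic equation r² + 6r + 34 = 0 has discriminant (6)² - 4·(34) = -100 < 0, so r = -3 ± 5i.
Hence u_h = C1*cos(5*x)*exp(-3*x) + C2*exp(-3*x)*sin(5*x).
Try u_p = A*exp(-x). Substituting into the equation and dividing by exp(-x) gives A = -4/29, so u_p = -4*exp(-x)/29.

u = -4*exp(-x)/29 + C1*cos(5*x)*exp(-3*x) + C2*exp(-3*x)*sin(5*x)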